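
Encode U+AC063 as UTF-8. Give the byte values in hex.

F2 AC 81 A3

U+AC063 = 0xAC063 = 704611 decimal. In range U+10000–U+10FFFF → 4-byte form: 11110xxx 10xxxxxx 10xxxxxx 10xxxxxx.
Binary (21 bits): 010101100000001100011.
Split 3+6+6+6: 010 | 101100 | 000001 | 100011.
Byte 1: 11110010 = 0xF2.
Byte 2: 10101100 = 0xAC.
Byte 3: 10000001 = 0x81.
Byte 4: 10100011 = 0xA3.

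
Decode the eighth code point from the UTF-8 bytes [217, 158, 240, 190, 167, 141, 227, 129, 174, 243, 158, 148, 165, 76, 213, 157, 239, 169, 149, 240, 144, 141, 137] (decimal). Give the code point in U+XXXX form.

U+10349

Offset 0: leading byte 0xD9 = 11011001 → 2-byte char #1 = D9 9E.
Offset 2: leading byte 0xF0 = 11110000 → 4-byte char #2 = F0 BE A7 8D.
Offset 6: leading byte 0xE3 = 11100011 → 3-byte char #3 = E3 81 AE.
Offset 9: leading byte 0xF3 = 11110011 → 4-byte char #4 = F3 9E 94 A5.
Offset 13: leading byte 0x4C = 01001100 → 1-byte char #5 = 4C.
Offset 14: leading byte 0xD5 = 11010101 → 2-byte char #6 = D5 9D.
Offset 16: leading byte 0xEF = 11101111 → 3-byte char #7 = EF A9 95.
Offset 19: leading byte 0xF0 = 11110000 → 4-byte char #8 = F0 90 8D 89.
Leading byte 0xF0 = 11110000 matches 11110xxx → 4-byte sequence.
Byte 1: 0xF0 = 11110000, payload 000 (3 bits).
Byte 2: 0x90 = 10010000 (10xxxxxx ✓), payload 010000.
Byte 3: 0x8D = 10001101 (10xxxxxx ✓), payload 001101.
Byte 4: 0x89 = 10001001 (10xxxxxx ✓), payload 001001.
Concatenate: 000010000001101001001 = 0x10349 (21 bits → U+10349).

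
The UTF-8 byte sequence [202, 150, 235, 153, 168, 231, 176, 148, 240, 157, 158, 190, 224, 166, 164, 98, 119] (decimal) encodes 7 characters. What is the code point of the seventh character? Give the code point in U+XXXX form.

Offset 0: leading byte 0xCA = 11001010 → 2-byte char #1 = CA 96.
Offset 2: leading byte 0xEB = 11101011 → 3-byte char #2 = EB 99 A8.
Offset 5: leading byte 0xE7 = 11100111 → 3-byte char #3 = E7 B0 94.
Offset 8: leading byte 0xF0 = 11110000 → 4-byte char #4 = F0 9D 9E BE.
Offset 12: leading byte 0xE0 = 11100000 → 3-byte char #5 = E0 A6 A4.
Offset 15: leading byte 0x62 = 01100010 → 1-byte char #6 = 62.
Offset 16: leading byte 0x77 = 01110111 → 1-byte char #7 = 77.
Leading byte 0x77 = 01110111 matches 0xxxxxxx → 1-byte sequence.
Byte 1: 0x77 = 01110111, payload 1110111 (7 bits).
Concatenate: 1110111 = 0x77 (7 bits → U+0077).

U+0077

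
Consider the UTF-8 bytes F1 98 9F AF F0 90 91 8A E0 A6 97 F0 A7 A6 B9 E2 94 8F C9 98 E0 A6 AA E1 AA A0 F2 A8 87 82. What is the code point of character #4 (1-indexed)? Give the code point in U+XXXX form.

Offset 0: leading byte 0xF1 = 11110001 → 4-byte char #1 = F1 98 9F AF.
Offset 4: leading byte 0xF0 = 11110000 → 4-byte char #2 = F0 90 91 8A.
Offset 8: leading byte 0xE0 = 11100000 → 3-byte char #3 = E0 A6 97.
Offset 11: leading byte 0xF0 = 11110000 → 4-byte char #4 = F0 A7 A6 B9.
Leading byte 0xF0 = 11110000 matches 11110xxx → 4-byte sequence.
Byte 1: 0xF0 = 11110000, payload 000 (3 bits).
Byte 2: 0xA7 = 10100111 (10xxxxxx ✓), payload 100111.
Byte 3: 0xA6 = 10100110 (10xxxxxx ✓), payload 100110.
Byte 4: 0xB9 = 10111001 (10xxxxxx ✓), payload 111001.
Concatenate: 000100111100110111001 = 0x279B9 (21 bits → U+279B9).

U+279B9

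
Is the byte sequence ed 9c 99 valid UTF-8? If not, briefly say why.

Leading byte 0xED = 11101101 → 3-byte form.
Continuation bytes 0x9C=10011100, 0x99=10011001 all match 10xxxxxx.
Decoded value 0xD719 is ≥ 0x800 (shortest form) and not a surrogate.

valid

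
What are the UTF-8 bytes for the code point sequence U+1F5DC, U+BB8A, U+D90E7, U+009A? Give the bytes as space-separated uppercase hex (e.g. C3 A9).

U+1F5DC: 4-byte form → F0 9F 97 9C.
U+BB8A: 3-byte form → EB AE 8A.
U+D90E7: 4-byte form → F3 99 83 A7.
U+009A: 2-byte form → C2 9A.
Concatenated (13 bytes): F0 9F 97 9C EB AE 8A F3 99 83 A7 C2 9A.

F0 9F 97 9C EB AE 8A F3 99 83 A7 C2 9A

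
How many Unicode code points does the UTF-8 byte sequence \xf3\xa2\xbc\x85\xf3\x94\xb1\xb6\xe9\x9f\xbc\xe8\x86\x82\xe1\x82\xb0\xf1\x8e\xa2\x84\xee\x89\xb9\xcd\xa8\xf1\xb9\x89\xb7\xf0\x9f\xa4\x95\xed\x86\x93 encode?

Byte at offset 0: 0xF3 = 11110011 → 4-byte char (#1). Advance 4.
Byte at offset 4: 0xF3 = 11110011 → 4-byte char (#2). Advance 4.
Byte at offset 8: 0xE9 = 11101001 → 3-byte char (#3). Advance 3.
Byte at offset 11: 0xE8 = 11101000 → 3-byte char (#4). Advance 3.
Byte at offset 14: 0xE1 = 11100001 → 3-byte char (#5). Advance 3.
Byte at offset 17: 0xF1 = 11110001 → 4-byte char (#6). Advance 4.
Byte at offset 21: 0xEE = 11101110 → 3-byte char (#7). Advance 3.
Byte at offset 24: 0xCD = 11001101 → 2-byte char (#8). Advance 2.
Byte at offset 26: 0xF1 = 11110001 → 4-byte char (#9). Advance 4.
Byte at offset 30: 0xF0 = 11110000 → 4-byte char (#10). Advance 4.
Byte at offset 34: 0xED = 11101101 → 3-byte char (#11). Advance 3.
Reached end at offset 37 after 11 code points.

11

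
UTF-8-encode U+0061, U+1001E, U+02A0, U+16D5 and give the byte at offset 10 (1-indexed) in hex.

0x95

1-indexed offset 10 is 0-indexed offset 9.
U+0061 → 1-byte form 61 at offsets 0–0.
U+1001E → 4-byte form F0 90 80 9E at offsets 1–4.
U+02A0 → 2-byte form CA A0 at offsets 5–6.
U+16D5 → 3-byte form E1 9B 95 at offsets 7–9.
Offset 9 falls in char 4's range; it's byte 3 of E1 9B 95 = 0x95.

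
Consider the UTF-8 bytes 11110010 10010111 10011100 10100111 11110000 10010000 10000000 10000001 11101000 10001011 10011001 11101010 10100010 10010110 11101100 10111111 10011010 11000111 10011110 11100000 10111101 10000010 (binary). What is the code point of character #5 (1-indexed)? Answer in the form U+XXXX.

U+CFDA

Offset 0: leading byte 0xF2 = 11110010 → 4-byte char #1 = F2 97 9C A7.
Offset 4: leading byte 0xF0 = 11110000 → 4-byte char #2 = F0 90 80 81.
Offset 8: leading byte 0xE8 = 11101000 → 3-byte char #3 = E8 8B 99.
Offset 11: leading byte 0xEA = 11101010 → 3-byte char #4 = EA A2 96.
Offset 14: leading byte 0xEC = 11101100 → 3-byte char #5 = EC BF 9A.
Leading byte 0xEC = 11101100 matches 1110xxxx → 3-byte sequence.
Byte 1: 0xEC = 11101100, payload 1100 (4 bits).
Byte 2: 0xBF = 10111111 (10xxxxxx ✓), payload 111111.
Byte 3: 0x9A = 10011010 (10xxxxxx ✓), payload 011010.
Concatenate: 1100111111011010 = 0xCFDA (16 bits → U+CFDA).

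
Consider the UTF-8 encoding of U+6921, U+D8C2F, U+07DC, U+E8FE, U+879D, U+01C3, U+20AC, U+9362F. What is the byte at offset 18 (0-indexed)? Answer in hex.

0x82

U+6921 → 3-byte form E6 A4 A1 at offsets 0–2.
U+D8C2F → 4-byte form F3 98 B0 AF at offsets 3–6.
U+07DC → 2-byte form DF 9C at offsets 7–8.
U+E8FE → 3-byte form EE A3 BE at offsets 9–11.
U+879D → 3-byte form E8 9E 9D at offsets 12–14.
U+01C3 → 2-byte form C7 83 at offsets 15–16.
U+20AC → 3-byte form E2 82 AC at offsets 17–19.
Offset 18 falls in char 7's range; it's byte 2 of E2 82 AC = 0x82.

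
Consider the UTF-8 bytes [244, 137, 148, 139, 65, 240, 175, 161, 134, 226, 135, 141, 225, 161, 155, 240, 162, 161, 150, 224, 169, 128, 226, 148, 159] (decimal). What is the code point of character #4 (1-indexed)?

Offset 0: leading byte 0xF4 = 11110100 → 4-byte char #1 = F4 89 94 8B.
Offset 4: leading byte 0x41 = 01000001 → 1-byte char #2 = 41.
Offset 5: leading byte 0xF0 = 11110000 → 4-byte char #3 = F0 AF A1 86.
Offset 9: leading byte 0xE2 = 11100010 → 3-byte char #4 = E2 87 8D.
Leading byte 0xE2 = 11100010 matches 1110xxxx → 3-byte sequence.
Byte 1: 0xE2 = 11100010, payload 0010 (4 bits).
Byte 2: 0x87 = 10000111 (10xxxxxx ✓), payload 000111.
Byte 3: 0x8D = 10001101 (10xxxxxx ✓), payload 001101.
Concatenate: 0010000111001101 = 0x21CD (16 bits → U+21CD).

U+21CD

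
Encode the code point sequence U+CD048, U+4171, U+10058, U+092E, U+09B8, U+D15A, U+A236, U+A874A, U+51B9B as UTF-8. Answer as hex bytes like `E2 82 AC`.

F3 8D 81 88 E4 85 B1 F0 90 81 98 E0 A4 AE E0 A6 B8 ED 85 9A EA 88 B6 F2 A8 9D 8A F1 91 AE 9B

U+CD048: 4-byte form → F3 8D 81 88.
U+4171: 3-byte form → E4 85 B1.
U+10058: 4-byte form → F0 90 81 98.
U+092E: 3-byte form → E0 A4 AE.
U+09B8: 3-byte form → E0 A6 B8.
U+D15A: 3-byte form → ED 85 9A.
U+A236: 3-byte form → EA 88 B6.
U+A874A: 4-byte form → F2 A8 9D 8A.
U+51B9B: 4-byte form → F1 91 AE 9B.
Concatenated (31 bytes): F3 8D 81 88 E4 85 B1 F0 90 81 98 E0 A4 AE E0 A6 B8 ED 85 9A EA 88 B6 F2 A8 9D 8A F1 91 AE 9B.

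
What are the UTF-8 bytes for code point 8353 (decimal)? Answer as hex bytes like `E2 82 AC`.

E2 82 A1

U+20A1 = 0x20A1 = 8353 decimal. In range U+0800–U+FFFF → 3-byte form: 1110xxxx 10xxxxxx 10xxxxxx.
Binary (16 bits): 0010000010100001.
Split 4+6+6: 0010 | 000010 | 100001.
Byte 1: 11100010 = 0xE2.
Byte 2: 10000010 = 0x82.
Byte 3: 10100001 = 0xA1.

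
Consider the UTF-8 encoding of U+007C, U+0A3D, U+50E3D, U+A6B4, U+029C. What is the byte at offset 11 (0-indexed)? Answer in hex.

0xCA

U+007C → 1-byte form 7C at offsets 0–0.
U+0A3D → 3-byte form E0 A8 BD at offsets 1–3.
U+50E3D → 4-byte form F1 90 B8 BD at offsets 4–7.
U+A6B4 → 3-byte form EA 9A B4 at offsets 8–10.
U+029C → 2-byte form CA 9C at offsets 11–12.
Offset 11 falls in char 5's range; it's byte 1 of CA 9C = 0xCA.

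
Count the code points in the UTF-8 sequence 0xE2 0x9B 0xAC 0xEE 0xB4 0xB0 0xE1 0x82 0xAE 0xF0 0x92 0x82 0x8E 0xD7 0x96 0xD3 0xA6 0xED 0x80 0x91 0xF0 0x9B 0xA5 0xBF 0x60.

Byte at offset 0: 0xE2 = 11100010 → 3-byte char (#1). Advance 3.
Byte at offset 3: 0xEE = 11101110 → 3-byte char (#2). Advance 3.
Byte at offset 6: 0xE1 = 11100001 → 3-byte char (#3). Advance 3.
Byte at offset 9: 0xF0 = 11110000 → 4-byte char (#4). Advance 4.
Byte at offset 13: 0xD7 = 11010111 → 2-byte char (#5). Advance 2.
Byte at offset 15: 0xD3 = 11010011 → 2-byte char (#6). Advance 2.
Byte at offset 17: 0xED = 11101101 → 3-byte char (#7). Advance 3.
Byte at offset 20: 0xF0 = 11110000 → 4-byte char (#8). Advance 4.
Byte at offset 24: 0x60 = 01100000 → 1-byte char (#9). Advance 1.
Reached end at offset 25 after 9 code points.

9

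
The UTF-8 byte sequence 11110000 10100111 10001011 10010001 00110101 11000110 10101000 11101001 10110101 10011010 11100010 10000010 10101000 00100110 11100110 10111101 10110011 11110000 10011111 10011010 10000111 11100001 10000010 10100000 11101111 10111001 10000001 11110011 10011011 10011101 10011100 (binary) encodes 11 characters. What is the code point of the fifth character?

U+20A8

Offset 0: leading byte 0xF0 = 11110000 → 4-byte char #1 = F0 A7 8B 91.
Offset 4: leading byte 0x35 = 00110101 → 1-byte char #2 = 35.
Offset 5: leading byte 0xC6 = 11000110 → 2-byte char #3 = C6 A8.
Offset 7: leading byte 0xE9 = 11101001 → 3-byte char #4 = E9 B5 9A.
Offset 10: leading byte 0xE2 = 11100010 → 3-byte char #5 = E2 82 A8.
Leading byte 0xE2 = 11100010 matches 1110xxxx → 3-byte sequence.
Byte 1: 0xE2 = 11100010, payload 0010 (4 bits).
Byte 2: 0x82 = 10000010 (10xxxxxx ✓), payload 000010.
Byte 3: 0xA8 = 10101000 (10xxxxxx ✓), payload 101000.
Concatenate: 0010000010101000 = 0x20A8 (16 bits → U+20A8).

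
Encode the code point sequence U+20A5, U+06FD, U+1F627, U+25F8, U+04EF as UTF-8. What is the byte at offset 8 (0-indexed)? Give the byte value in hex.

0xA7

U+20A5 → 3-byte form E2 82 A5 at offsets 0–2.
U+06FD → 2-byte form DB BD at offsets 3–4.
U+1F627 → 4-byte form F0 9F 98 A7 at offsets 5–8.
Offset 8 falls in char 3's range; it's byte 4 of F0 9F 98 A7 = 0xA7.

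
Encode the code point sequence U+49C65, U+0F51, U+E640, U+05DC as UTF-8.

U+49C65: 4-byte form → F1 89 B1 A5.
U+0F51: 3-byte form → E0 BD 91.
U+E640: 3-byte form → EE 99 80.
U+05DC: 2-byte form → D7 9C.
Concatenated (12 bytes): F1 89 B1 A5 E0 BD 91 EE 99 80 D7 9C.

F1 89 B1 A5 E0 BD 91 EE 99 80 D7 9C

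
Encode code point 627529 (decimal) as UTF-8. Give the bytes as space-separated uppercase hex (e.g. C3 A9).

F2 99 8D 89

U+99349 = 0x99349 = 627529 decimal. In range U+10000–U+10FFFF → 4-byte form: 11110xxx 10xxxxxx 10xxxxxx 10xxxxxx.
Binary (21 bits): 010011001001101001001.
Split 3+6+6+6: 010 | 011001 | 001101 | 001001.
Byte 1: 11110010 = 0xF2.
Byte 2: 10011001 = 0x99.
Byte 3: 10001101 = 0x8D.
Byte 4: 10001001 = 0x89.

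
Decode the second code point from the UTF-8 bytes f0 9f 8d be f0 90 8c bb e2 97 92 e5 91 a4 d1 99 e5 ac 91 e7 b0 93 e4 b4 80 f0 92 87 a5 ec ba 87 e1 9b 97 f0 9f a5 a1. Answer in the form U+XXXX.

Offset 0: leading byte 0xF0 = 11110000 → 4-byte char #1 = F0 9F 8D BE.
Offset 4: leading byte 0xF0 = 11110000 → 4-byte char #2 = F0 90 8C BB.
Leading byte 0xF0 = 11110000 matches 11110xxx → 4-byte sequence.
Byte 1: 0xF0 = 11110000, payload 000 (3 bits).
Byte 2: 0x90 = 10010000 (10xxxxxx ✓), payload 010000.
Byte 3: 0x8C = 10001100 (10xxxxxx ✓), payload 001100.
Byte 4: 0xBB = 10111011 (10xxxxxx ✓), payload 111011.
Concatenate: 000010000001100111011 = 0x1033B (21 bits → U+1033B).

U+1033B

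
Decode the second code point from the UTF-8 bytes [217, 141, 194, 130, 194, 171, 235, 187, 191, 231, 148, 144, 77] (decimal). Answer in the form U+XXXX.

Offset 0: leading byte 0xD9 = 11011001 → 2-byte char #1 = D9 8D.
Offset 2: leading byte 0xC2 = 11000010 → 2-byte char #2 = C2 82.
Leading byte 0xC2 = 11000010 matches 110xxxxx → 2-byte sequence.
Byte 1: 0xC2 = 11000010, payload 00010 (5 bits).
Byte 2: 0x82 = 10000010 (10xxxxxx ✓), payload 000010.
Concatenate: 00010000010 = 0x82 (11 bits → U+0082).

U+0082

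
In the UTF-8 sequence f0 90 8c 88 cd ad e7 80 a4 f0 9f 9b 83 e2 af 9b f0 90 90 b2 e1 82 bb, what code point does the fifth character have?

Offset 0: leading byte 0xF0 = 11110000 → 4-byte char #1 = F0 90 8C 88.
Offset 4: leading byte 0xCD = 11001101 → 2-byte char #2 = CD AD.
Offset 6: leading byte 0xE7 = 11100111 → 3-byte char #3 = E7 80 A4.
Offset 9: leading byte 0xF0 = 11110000 → 4-byte char #4 = F0 9F 9B 83.
Offset 13: leading byte 0xE2 = 11100010 → 3-byte char #5 = E2 AF 9B.
Leading byte 0xE2 = 11100010 matches 1110xxxx → 3-byte sequence.
Byte 1: 0xE2 = 11100010, payload 0010 (4 bits).
Byte 2: 0xAF = 10101111 (10xxxxxx ✓), payload 101111.
Byte 3: 0x9B = 10011011 (10xxxxxx ✓), payload 011011.
Concatenate: 0010101111011011 = 0x2BDB (16 bits → U+2BDB).

U+2BDB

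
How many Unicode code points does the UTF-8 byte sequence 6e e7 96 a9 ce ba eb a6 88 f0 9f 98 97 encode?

5

Byte at offset 0: 0x6E = 01101110 → 1-byte char (#1). Advance 1.
Byte at offset 1: 0xE7 = 11100111 → 3-byte char (#2). Advance 3.
Byte at offset 4: 0xCE = 11001110 → 2-byte char (#3). Advance 2.
Byte at offset 6: 0xEB = 11101011 → 3-byte char (#4). Advance 3.
Byte at offset 9: 0xF0 = 11110000 → 4-byte char (#5). Advance 4.
Reached end at offset 13 after 5 code points.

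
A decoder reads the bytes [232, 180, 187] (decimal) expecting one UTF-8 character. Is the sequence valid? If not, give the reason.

valid

Leading byte 0xE8 = 11101000 → 3-byte form.
Continuation bytes 0xB4=10110100, 0xBB=10111011 all match 10xxxxxx.
Decoded value 0x8D3B is ≥ 0x800 (shortest form) and not a surrogate.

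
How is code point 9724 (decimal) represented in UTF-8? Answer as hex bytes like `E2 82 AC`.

E2 97 BC

U+25FC = 0x25FC = 9724 decimal. In range U+0800–U+FFFF → 3-byte form: 1110xxxx 10xxxxxx 10xxxxxx.
Binary (16 bits): 0010010111111100.
Split 4+6+6: 0010 | 010111 | 111100.
Byte 1: 11100010 = 0xE2.
Byte 2: 10010111 = 0x97.
Byte 3: 10111100 = 0xBC.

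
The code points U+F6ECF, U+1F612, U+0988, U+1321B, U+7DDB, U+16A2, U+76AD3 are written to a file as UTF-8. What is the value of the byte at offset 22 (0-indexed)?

U+F6ECF → 4-byte form F3 B6 BB 8F at offsets 0–3.
U+1F612 → 4-byte form F0 9F 98 92 at offsets 4–7.
U+0988 → 3-byte form E0 A6 88 at offsets 8–10.
U+1321B → 4-byte form F0 93 88 9B at offsets 11–14.
U+7DDB → 3-byte form E7 B7 9B at offsets 15–17.
U+16A2 → 3-byte form E1 9A A2 at offsets 18–20.
U+76AD3 → 4-byte form F1 B6 AB 93 at offsets 21–24.
Offset 22 falls in char 7's range; it's byte 2 of F1 B6 AB 93 = 0xB6.

0xB6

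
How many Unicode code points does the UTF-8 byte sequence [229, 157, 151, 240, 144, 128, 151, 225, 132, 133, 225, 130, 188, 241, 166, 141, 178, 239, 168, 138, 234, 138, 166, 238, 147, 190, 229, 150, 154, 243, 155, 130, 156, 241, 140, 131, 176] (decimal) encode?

11

Byte at offset 0: 0xE5 = 11100101 → 3-byte char (#1). Advance 3.
Byte at offset 3: 0xF0 = 11110000 → 4-byte char (#2). Advance 4.
Byte at offset 7: 0xE1 = 11100001 → 3-byte char (#3). Advance 3.
Byte at offset 10: 0xE1 = 11100001 → 3-byte char (#4). Advance 3.
Byte at offset 13: 0xF1 = 11110001 → 4-byte char (#5). Advance 4.
Byte at offset 17: 0xEF = 11101111 → 3-byte char (#6). Advance 3.
Byte at offset 20: 0xEA = 11101010 → 3-byte char (#7). Advance 3.
Byte at offset 23: 0xEE = 11101110 → 3-byte char (#8). Advance 3.
Byte at offset 26: 0xE5 = 11100101 → 3-byte char (#9). Advance 3.
Byte at offset 29: 0xF3 = 11110011 → 4-byte char (#10). Advance 4.
Byte at offset 33: 0xF1 = 11110001 → 4-byte char (#11). Advance 4.
Reached end at offset 37 after 11 code points.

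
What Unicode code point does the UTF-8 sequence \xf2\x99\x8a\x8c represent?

Leading byte 0xF2 = 11110010 matches 11110xxx → 4-byte sequence.
Byte 1: 0xF2 = 11110010, payload 010 (3 bits).
Byte 2: 0x99 = 10011001 (10xxxxxx ✓), payload 011001.
Byte 3: 0x8A = 10001010 (10xxxxxx ✓), payload 001010.
Byte 4: 0x8C = 10001100 (10xxxxxx ✓), payload 001100.
Concatenate: 010011001001010001100 = 0x9928C (21 bits → U+9928C).

U+9928C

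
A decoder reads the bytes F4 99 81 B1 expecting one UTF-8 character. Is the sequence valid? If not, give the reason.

invalid (encodes a value above U+10FFFF)

Leading byte 0xF4 = 11110100 → 4-byte form.
Payload = 0x119071, which exceeds U+10FFFF, the maximum Unicode code point. (Leading bytes F5–FF, or F4 followed by ≥ 0x90, are invalid.)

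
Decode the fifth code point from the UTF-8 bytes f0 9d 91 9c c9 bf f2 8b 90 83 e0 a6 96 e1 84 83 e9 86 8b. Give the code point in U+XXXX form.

Offset 0: leading byte 0xF0 = 11110000 → 4-byte char #1 = F0 9D 91 9C.
Offset 4: leading byte 0xC9 = 11001001 → 2-byte char #2 = C9 BF.
Offset 6: leading byte 0xF2 = 11110010 → 4-byte char #3 = F2 8B 90 83.
Offset 10: leading byte 0xE0 = 11100000 → 3-byte char #4 = E0 A6 96.
Offset 13: leading byte 0xE1 = 11100001 → 3-byte char #5 = E1 84 83.
Leading byte 0xE1 = 11100001 matches 1110xxxx → 3-byte sequence.
Byte 1: 0xE1 = 11100001, payload 0001 (4 bits).
Byte 2: 0x84 = 10000100 (10xxxxxx ✓), payload 000100.
Byte 3: 0x83 = 10000011 (10xxxxxx ✓), payload 000011.
Concatenate: 0001000100000011 = 0x1103 (16 bits → U+1103).

U+1103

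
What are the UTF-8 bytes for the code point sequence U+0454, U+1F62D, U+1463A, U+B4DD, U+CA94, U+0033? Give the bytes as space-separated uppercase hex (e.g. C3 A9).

U+0454: 2-byte form → D1 94.
U+1F62D: 4-byte form → F0 9F 98 AD.
U+1463A: 4-byte form → F0 94 98 BA.
U+B4DD: 3-byte form → EB 93 9D.
U+CA94: 3-byte form → EC AA 94.
U+0033: 1-byte form → 33.
Concatenated (17 bytes): D1 94 F0 9F 98 AD F0 94 98 BA EB 93 9D EC AA 94 33.

D1 94 F0 9F 98 AD F0 94 98 BA EB 93 9D EC AA 94 33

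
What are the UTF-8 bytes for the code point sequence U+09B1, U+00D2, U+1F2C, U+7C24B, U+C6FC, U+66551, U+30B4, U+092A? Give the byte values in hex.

U+09B1: 3-byte form → E0 A6 B1.
U+00D2: 2-byte form → C3 92.
U+1F2C: 3-byte form → E1 BC AC.
U+7C24B: 4-byte form → F1 BC 89 8B.
U+C6FC: 3-byte form → EC 9B BC.
U+66551: 4-byte form → F1 A6 95 91.
U+30B4: 3-byte form → E3 82 B4.
U+092A: 3-byte form → E0 A4 AA.
Concatenated (25 bytes): E0 A6 B1 C3 92 E1 BC AC F1 BC 89 8B EC 9B BC F1 A6 95 91 E3 82 B4 E0 A4 AA.

E0 A6 B1 C3 92 E1 BC AC F1 BC 89 8B EC 9B BC F1 A6 95 91 E3 82 B4 E0 A4 AA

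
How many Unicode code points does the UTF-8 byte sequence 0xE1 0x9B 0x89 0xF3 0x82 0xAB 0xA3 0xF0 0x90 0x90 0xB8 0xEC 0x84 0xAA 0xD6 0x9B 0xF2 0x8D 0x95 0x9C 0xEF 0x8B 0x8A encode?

7

Byte at offset 0: 0xE1 = 11100001 → 3-byte char (#1). Advance 3.
Byte at offset 3: 0xF3 = 11110011 → 4-byte char (#2). Advance 4.
Byte at offset 7: 0xF0 = 11110000 → 4-byte char (#3). Advance 4.
Byte at offset 11: 0xEC = 11101100 → 3-byte char (#4). Advance 3.
Byte at offset 14: 0xD6 = 11010110 → 2-byte char (#5). Advance 2.
Byte at offset 16: 0xF2 = 11110010 → 4-byte char (#6). Advance 4.
Byte at offset 20: 0xEF = 11101111 → 3-byte char (#7). Advance 3.
Reached end at offset 23 after 7 code points.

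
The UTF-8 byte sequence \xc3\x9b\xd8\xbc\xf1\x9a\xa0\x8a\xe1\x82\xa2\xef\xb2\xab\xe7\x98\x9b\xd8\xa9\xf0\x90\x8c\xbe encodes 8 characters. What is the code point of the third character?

U+5A80A

Offset 0: leading byte 0xC3 = 11000011 → 2-byte char #1 = C3 9B.
Offset 2: leading byte 0xD8 = 11011000 → 2-byte char #2 = D8 BC.
Offset 4: leading byte 0xF1 = 11110001 → 4-byte char #3 = F1 9A A0 8A.
Leading byte 0xF1 = 11110001 matches 11110xxx → 4-byte sequence.
Byte 1: 0xF1 = 11110001, payload 001 (3 bits).
Byte 2: 0x9A = 10011010 (10xxxxxx ✓), payload 011010.
Byte 3: 0xA0 = 10100000 (10xxxxxx ✓), payload 100000.
Byte 4: 0x8A = 10001010 (10xxxxxx ✓), payload 001010.
Concatenate: 001011010100000001010 = 0x5A80A (21 bits → U+5A80A).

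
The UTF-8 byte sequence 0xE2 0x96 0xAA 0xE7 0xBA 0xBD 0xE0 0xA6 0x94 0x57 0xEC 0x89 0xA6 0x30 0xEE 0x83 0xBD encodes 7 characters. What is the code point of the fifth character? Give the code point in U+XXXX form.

U+C266

Offset 0: leading byte 0xE2 = 11100010 → 3-byte char #1 = E2 96 AA.
Offset 3: leading byte 0xE7 = 11100111 → 3-byte char #2 = E7 BA BD.
Offset 6: leading byte 0xE0 = 11100000 → 3-byte char #3 = E0 A6 94.
Offset 9: leading byte 0x57 = 01010111 → 1-byte char #4 = 57.
Offset 10: leading byte 0xEC = 11101100 → 3-byte char #5 = EC 89 A6.
Leading byte 0xEC = 11101100 matches 1110xxxx → 3-byte sequence.
Byte 1: 0xEC = 11101100, payload 1100 (4 bits).
Byte 2: 0x89 = 10001001 (10xxxxxx ✓), payload 001001.
Byte 3: 0xA6 = 10100110 (10xxxxxx ✓), payload 100110.
Concatenate: 1100001001100110 = 0xC266 (16 bits → U+C266).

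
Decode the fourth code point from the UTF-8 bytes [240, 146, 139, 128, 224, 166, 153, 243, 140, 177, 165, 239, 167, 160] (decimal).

Offset 0: leading byte 0xF0 = 11110000 → 4-byte char #1 = F0 92 8B 80.
Offset 4: leading byte 0xE0 = 11100000 → 3-byte char #2 = E0 A6 99.
Offset 7: leading byte 0xF3 = 11110011 → 4-byte char #3 = F3 8C B1 A5.
Offset 11: leading byte 0xEF = 11101111 → 3-byte char #4 = EF A7 A0.
Leading byte 0xEF = 11101111 matches 1110xxxx → 3-byte sequence.
Byte 1: 0xEF = 11101111, payload 1111 (4 bits).
Byte 2: 0xA7 = 10100111 (10xxxxxx ✓), payload 100111.
Byte 3: 0xA0 = 10100000 (10xxxxxx ✓), payload 100000.
Concatenate: 1111100111100000 = 0xF9E0 (16 bits → U+F9E0).

U+F9E0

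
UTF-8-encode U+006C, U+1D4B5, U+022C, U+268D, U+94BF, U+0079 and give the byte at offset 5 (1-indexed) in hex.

0xB5

1-indexed offset 5 is 0-indexed offset 4.
U+006C → 1-byte form 6C at offsets 0–0.
U+1D4B5 → 4-byte form F0 9D 92 B5 at offsets 1–4.
Offset 4 falls in char 2's range; it's byte 4 of F0 9D 92 B5 = 0xB5.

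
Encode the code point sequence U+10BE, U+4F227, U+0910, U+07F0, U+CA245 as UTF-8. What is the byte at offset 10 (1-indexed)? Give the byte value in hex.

1-indexed offset 10 is 0-indexed offset 9.
U+10BE → 3-byte form E1 82 BE at offsets 0–2.
U+4F227 → 4-byte form F1 8F 88 A7 at offsets 3–6.
U+0910 → 3-byte form E0 A4 90 at offsets 7–9.
Offset 9 falls in char 3's range; it's byte 3 of E0 A4 90 = 0x90.

0x90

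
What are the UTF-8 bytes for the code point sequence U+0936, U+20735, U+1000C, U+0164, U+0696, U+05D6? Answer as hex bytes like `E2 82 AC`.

E0 A4 B6 F0 A0 9C B5 F0 90 80 8C C5 A4 DA 96 D7 96

U+0936: 3-byte form → E0 A4 B6.
U+20735: 4-byte form → F0 A0 9C B5.
U+1000C: 4-byte form → F0 90 80 8C.
U+0164: 2-byte form → C5 A4.
U+0696: 2-byte form → DA 96.
U+05D6: 2-byte form → D7 96.
Concatenated (17 bytes): E0 A4 B6 F0 A0 9C B5 F0 90 80 8C C5 A4 DA 96 D7 96.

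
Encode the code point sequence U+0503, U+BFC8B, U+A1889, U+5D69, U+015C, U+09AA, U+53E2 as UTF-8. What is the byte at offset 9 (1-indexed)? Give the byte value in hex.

1-indexed offset 9 is 0-indexed offset 8.
U+0503 → 2-byte form D4 83 at offsets 0–1.
U+BFC8B → 4-byte form F2 BF B2 8B at offsets 2–5.
U+A1889 → 4-byte form F2 A1 A2 89 at offsets 6–9.
Offset 8 falls in char 3's range; it's byte 3 of F2 A1 A2 89 = 0xA2.

0xA2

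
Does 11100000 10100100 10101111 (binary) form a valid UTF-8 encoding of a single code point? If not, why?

Leading byte 0xE0 = 11100000 → 3-byte form.
Continuation bytes 0xA4=10100100, 0xAF=10101111 all match 10xxxxxx.
Decoded value 0x92F is ≥ 0x800 (shortest form) and not a surrogate.

valid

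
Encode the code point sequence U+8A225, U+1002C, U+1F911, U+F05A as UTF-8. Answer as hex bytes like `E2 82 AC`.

F2 8A 88 A5 F0 90 80 AC F0 9F A4 91 EF 81 9A

U+8A225: 4-byte form → F2 8A 88 A5.
U+1002C: 4-byte form → F0 90 80 AC.
U+1F911: 4-byte form → F0 9F A4 91.
U+F05A: 3-byte form → EF 81 9A.
Concatenated (15 bytes): F2 8A 88 A5 F0 90 80 AC F0 9F A4 91 EF 81 9A.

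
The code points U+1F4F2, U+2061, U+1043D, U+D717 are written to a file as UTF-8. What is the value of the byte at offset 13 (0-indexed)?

U+1F4F2 → 4-byte form F0 9F 93 B2 at offsets 0–3.
U+2061 → 3-byte form E2 81 A1 at offsets 4–6.
U+1043D → 4-byte form F0 90 90 BD at offsets 7–10.
U+D717 → 3-byte form ED 9C 97 at offsets 11–13.
Offset 13 falls in char 4's range; it's byte 3 of ED 9C 97 = 0x97.

0x97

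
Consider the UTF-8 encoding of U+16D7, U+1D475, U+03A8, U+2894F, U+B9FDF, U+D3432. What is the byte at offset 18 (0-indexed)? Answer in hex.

0x93

U+16D7 → 3-byte form E1 9B 97 at offsets 0–2.
U+1D475 → 4-byte form F0 9D 91 B5 at offsets 3–6.
U+03A8 → 2-byte form CE A8 at offsets 7–8.
U+2894F → 4-byte form F0 A8 A5 8F at offsets 9–12.
U+B9FDF → 4-byte form F2 B9 BF 9F at offsets 13–16.
U+D3432 → 4-byte form F3 93 90 B2 at offsets 17–20.
Offset 18 falls in char 6's range; it's byte 2 of F3 93 90 B2 = 0x93.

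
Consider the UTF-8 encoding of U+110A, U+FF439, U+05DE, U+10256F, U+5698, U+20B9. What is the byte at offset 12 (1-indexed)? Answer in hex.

1-indexed offset 12 is 0-indexed offset 11.
U+110A → 3-byte form E1 84 8A at offsets 0–2.
U+FF439 → 4-byte form F3 BF 90 B9 at offsets 3–6.
U+05DE → 2-byte form D7 9E at offsets 7–8.
U+10256F → 4-byte form F4 82 95 AF at offsets 9–12.
Offset 11 falls in char 4's range; it's byte 3 of F4 82 95 AF = 0x95.

0x95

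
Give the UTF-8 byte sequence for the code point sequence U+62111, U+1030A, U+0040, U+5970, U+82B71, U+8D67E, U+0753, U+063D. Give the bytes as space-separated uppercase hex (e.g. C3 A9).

F1 A2 84 91 F0 90 8C 8A 40 E5 A5 B0 F2 82 AD B1 F2 8D 99 BE DD 93 D8 BD

U+62111: 4-byte form → F1 A2 84 91.
U+1030A: 4-byte form → F0 90 8C 8A.
U+0040: 1-byte form → 40.
U+5970: 3-byte form → E5 A5 B0.
U+82B71: 4-byte form → F2 82 AD B1.
U+8D67E: 4-byte form → F2 8D 99 BE.
U+0753: 2-byte form → DD 93.
U+063D: 2-byte form → D8 BD.
Concatenated (24 bytes): F1 A2 84 91 F0 90 8C 8A 40 E5 A5 B0 F2 82 AD B1 F2 8D 99 BE DD 93 D8 BD.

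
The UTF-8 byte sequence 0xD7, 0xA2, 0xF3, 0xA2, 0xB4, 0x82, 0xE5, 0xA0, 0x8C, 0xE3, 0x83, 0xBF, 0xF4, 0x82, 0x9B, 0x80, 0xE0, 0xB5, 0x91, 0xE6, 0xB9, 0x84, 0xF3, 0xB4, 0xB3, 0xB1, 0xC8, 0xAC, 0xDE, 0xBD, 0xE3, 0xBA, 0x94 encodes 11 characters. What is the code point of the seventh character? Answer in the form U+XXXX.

U+6E44

Offset 0: leading byte 0xD7 = 11010111 → 2-byte char #1 = D7 A2.
Offset 2: leading byte 0xF3 = 11110011 → 4-byte char #2 = F3 A2 B4 82.
Offset 6: leading byte 0xE5 = 11100101 → 3-byte char #3 = E5 A0 8C.
Offset 9: leading byte 0xE3 = 11100011 → 3-byte char #4 = E3 83 BF.
Offset 12: leading byte 0xF4 = 11110100 → 4-byte char #5 = F4 82 9B 80.
Offset 16: leading byte 0xE0 = 11100000 → 3-byte char #6 = E0 B5 91.
Offset 19: leading byte 0xE6 = 11100110 → 3-byte char #7 = E6 B9 84.
Leading byte 0xE6 = 11100110 matches 1110xxxx → 3-byte sequence.
Byte 1: 0xE6 = 11100110, payload 0110 (4 bits).
Byte 2: 0xB9 = 10111001 (10xxxxxx ✓), payload 111001.
Byte 3: 0x84 = 10000100 (10xxxxxx ✓), payload 000100.
Concatenate: 0110111001000100 = 0x6E44 (16 bits → U+6E44).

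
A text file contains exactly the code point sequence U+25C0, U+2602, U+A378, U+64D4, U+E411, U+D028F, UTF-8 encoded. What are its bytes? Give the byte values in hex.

E2 97 80 E2 98 82 EA 8D B8 E6 93 94 EE 90 91 F3 90 8A 8F

U+25C0: 3-byte form → E2 97 80.
U+2602: 3-byte form → E2 98 82.
U+A378: 3-byte form → EA 8D B8.
U+64D4: 3-byte form → E6 93 94.
U+E411: 3-byte form → EE 90 91.
U+D028F: 4-byte form → F3 90 8A 8F.
Concatenated (19 bytes): E2 97 80 E2 98 82 EA 8D B8 E6 93 94 EE 90 91 F3 90 8A 8F.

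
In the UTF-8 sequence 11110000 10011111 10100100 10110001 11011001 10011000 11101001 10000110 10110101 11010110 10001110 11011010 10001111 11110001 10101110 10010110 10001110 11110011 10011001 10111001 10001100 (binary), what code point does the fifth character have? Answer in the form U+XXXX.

Offset 0: leading byte 0xF0 = 11110000 → 4-byte char #1 = F0 9F A4 B1.
Offset 4: leading byte 0xD9 = 11011001 → 2-byte char #2 = D9 98.
Offset 6: leading byte 0xE9 = 11101001 → 3-byte char #3 = E9 86 B5.
Offset 9: leading byte 0xD6 = 11010110 → 2-byte char #4 = D6 8E.
Offset 11: leading byte 0xDA = 11011010 → 2-byte char #5 = DA 8F.
Leading byte 0xDA = 11011010 matches 110xxxxx → 2-byte sequence.
Byte 1: 0xDA = 11011010, payload 11010 (5 bits).
Byte 2: 0x8F = 10001111 (10xxxxxx ✓), payload 001111.
Concatenate: 11010001111 = 0x68F (11 bits → U+068F).

U+068F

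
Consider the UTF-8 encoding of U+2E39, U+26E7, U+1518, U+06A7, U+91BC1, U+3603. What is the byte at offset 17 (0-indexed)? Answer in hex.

U+2E39 → 3-byte form E2 B8 B9 at offsets 0–2.
U+26E7 → 3-byte form E2 9B A7 at offsets 3–5.
U+1518 → 3-byte form E1 94 98 at offsets 6–8.
U+06A7 → 2-byte form DA A7 at offsets 9–10.
U+91BC1 → 4-byte form F2 91 AF 81 at offsets 11–14.
U+3603 → 3-byte form E3 98 83 at offsets 15–17.
Offset 17 falls in char 6's range; it's byte 3 of E3 98 83 = 0x83.

0x83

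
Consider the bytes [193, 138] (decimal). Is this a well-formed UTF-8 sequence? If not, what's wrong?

Leading byte 0xC1 = 11000001 → 2-byte form.
Continuation bytes all match 10xxxxxx. Payload decodes to 0x4A.
But 0x4A < 0x80, the minimum for a 2-byte sequence — this is an overlong encoding.

invalid (overlong encoding)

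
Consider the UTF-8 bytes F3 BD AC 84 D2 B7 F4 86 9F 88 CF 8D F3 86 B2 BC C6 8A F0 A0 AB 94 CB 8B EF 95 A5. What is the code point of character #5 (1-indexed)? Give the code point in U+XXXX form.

U+C6CBC

Offset 0: leading byte 0xF3 = 11110011 → 4-byte char #1 = F3 BD AC 84.
Offset 4: leading byte 0xD2 = 11010010 → 2-byte char #2 = D2 B7.
Offset 6: leading byte 0xF4 = 11110100 → 4-byte char #3 = F4 86 9F 88.
Offset 10: leading byte 0xCF = 11001111 → 2-byte char #4 = CF 8D.
Offset 12: leading byte 0xF3 = 11110011 → 4-byte char #5 = F3 86 B2 BC.
Leading byte 0xF3 = 11110011 matches 11110xxx → 4-byte sequence.
Byte 1: 0xF3 = 11110011, payload 011 (3 bits).
Byte 2: 0x86 = 10000110 (10xxxxxx ✓), payload 000110.
Byte 3: 0xB2 = 10110010 (10xxxxxx ✓), payload 110010.
Byte 4: 0xBC = 10111100 (10xxxxxx ✓), payload 111100.
Concatenate: 011000110110010111100 = 0xC6CBC (21 bits → U+C6CBC).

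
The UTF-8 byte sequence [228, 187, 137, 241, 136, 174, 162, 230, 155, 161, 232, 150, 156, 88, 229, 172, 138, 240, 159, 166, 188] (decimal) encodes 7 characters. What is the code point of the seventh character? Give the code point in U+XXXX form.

U+1F9BC

Offset 0: leading byte 0xE4 = 11100100 → 3-byte char #1 = E4 BB 89.
Offset 3: leading byte 0xF1 = 11110001 → 4-byte char #2 = F1 88 AE A2.
Offset 7: leading byte 0xE6 = 11100110 → 3-byte char #3 = E6 9B A1.
Offset 10: leading byte 0xE8 = 11101000 → 3-byte char #4 = E8 96 9C.
Offset 13: leading byte 0x58 = 01011000 → 1-byte char #5 = 58.
Offset 14: leading byte 0xE5 = 11100101 → 3-byte char #6 = E5 AC 8A.
Offset 17: leading byte 0xF0 = 11110000 → 4-byte char #7 = F0 9F A6 BC.
Leading byte 0xF0 = 11110000 matches 11110xxx → 4-byte sequence.
Byte 1: 0xF0 = 11110000, payload 000 (3 bits).
Byte 2: 0x9F = 10011111 (10xxxxxx ✓), payload 011111.
Byte 3: 0xA6 = 10100110 (10xxxxxx ✓), payload 100110.
Byte 4: 0xBC = 10111100 (10xxxxxx ✓), payload 111100.
Concatenate: 000011111100110111100 = 0x1F9BC (21 bits → U+1F9BC).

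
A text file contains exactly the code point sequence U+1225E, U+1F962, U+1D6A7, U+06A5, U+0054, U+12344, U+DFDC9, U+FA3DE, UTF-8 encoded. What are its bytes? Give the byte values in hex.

F0 92 89 9E F0 9F A5 A2 F0 9D 9A A7 DA A5 54 F0 92 8D 84 F3 9F B7 89 F3 BA 8F 9E

U+1225E: 4-byte form → F0 92 89 9E.
U+1F962: 4-byte form → F0 9F A5 A2.
U+1D6A7: 4-byte form → F0 9D 9A A7.
U+06A5: 2-byte form → DA A5.
U+0054: 1-byte form → 54.
U+12344: 4-byte form → F0 92 8D 84.
U+DFDC9: 4-byte form → F3 9F B7 89.
U+FA3DE: 4-byte form → F3 BA 8F 9E.
Concatenated (27 bytes): F0 92 89 9E F0 9F A5 A2 F0 9D 9A A7 DA A5 54 F0 92 8D 84 F3 9F B7 89 F3 BA 8F 9E.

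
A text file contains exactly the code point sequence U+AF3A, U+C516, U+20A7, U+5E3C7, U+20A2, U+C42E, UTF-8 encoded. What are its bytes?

U+AF3A: 3-byte form → EA BC BA.
U+C516: 3-byte form → EC 94 96.
U+20A7: 3-byte form → E2 82 A7.
U+5E3C7: 4-byte form → F1 9E 8F 87.
U+20A2: 3-byte form → E2 82 A2.
U+C42E: 3-byte form → EC 90 AE.
Concatenated (19 bytes): EA BC BA EC 94 96 E2 82 A7 F1 9E 8F 87 E2 82 A2 EC 90 AE.

EA BC BA EC 94 96 E2 82 A7 F1 9E 8F 87 E2 82 A2 EC 90 AE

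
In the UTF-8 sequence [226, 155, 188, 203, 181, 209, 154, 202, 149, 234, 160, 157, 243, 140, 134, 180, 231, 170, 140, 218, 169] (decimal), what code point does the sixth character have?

Offset 0: leading byte 0xE2 = 11100010 → 3-byte char #1 = E2 9B BC.
Offset 3: leading byte 0xCB = 11001011 → 2-byte char #2 = CB B5.
Offset 5: leading byte 0xD1 = 11010001 → 2-byte char #3 = D1 9A.
Offset 7: leading byte 0xCA = 11001010 → 2-byte char #4 = CA 95.
Offset 9: leading byte 0xEA = 11101010 → 3-byte char #5 = EA A0 9D.
Offset 12: leading byte 0xF3 = 11110011 → 4-byte char #6 = F3 8C 86 B4.
Leading byte 0xF3 = 11110011 matches 11110xxx → 4-byte sequence.
Byte 1: 0xF3 = 11110011, payload 011 (3 bits).
Byte 2: 0x8C = 10001100 (10xxxxxx ✓), payload 001100.
Byte 3: 0x86 = 10000110 (10xxxxxx ✓), payload 000110.
Byte 4: 0xB4 = 10110100 (10xxxxxx ✓), payload 110100.
Concatenate: 011001100000110110100 = 0xCC1B4 (21 bits → U+CC1B4).

U+CC1B4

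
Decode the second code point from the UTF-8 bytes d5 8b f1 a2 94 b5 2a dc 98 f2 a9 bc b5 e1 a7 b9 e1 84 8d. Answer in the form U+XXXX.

U+62535

Offset 0: leading byte 0xD5 = 11010101 → 2-byte char #1 = D5 8B.
Offset 2: leading byte 0xF1 = 11110001 → 4-byte char #2 = F1 A2 94 B5.
Leading byte 0xF1 = 11110001 matches 11110xxx → 4-byte sequence.
Byte 1: 0xF1 = 11110001, payload 001 (3 bits).
Byte 2: 0xA2 = 10100010 (10xxxxxx ✓), payload 100010.
Byte 3: 0x94 = 10010100 (10xxxxxx ✓), payload 010100.
Byte 4: 0xB5 = 10110101 (10xxxxxx ✓), payload 110101.
Concatenate: 001100010010100110101 = 0x62535 (21 bits → U+62535).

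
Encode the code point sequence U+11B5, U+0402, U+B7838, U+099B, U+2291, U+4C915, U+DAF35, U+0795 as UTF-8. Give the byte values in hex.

U+11B5: 3-byte form → E1 86 B5.
U+0402: 2-byte form → D0 82.
U+B7838: 4-byte form → F2 B7 A0 B8.
U+099B: 3-byte form → E0 A6 9B.
U+2291: 3-byte form → E2 8A 91.
U+4C915: 4-byte form → F1 8C A4 95.
U+DAF35: 4-byte form → F3 9A BC B5.
U+0795: 2-byte form → DE 95.
Concatenated (25 bytes): E1 86 B5 D0 82 F2 B7 A0 B8 E0 A6 9B E2 8A 91 F1 8C A4 95 F3 9A BC B5 DE 95.

E1 86 B5 D0 82 F2 B7 A0 B8 E0 A6 9B E2 8A 91 F1 8C A4 95 F3 9A BC B5 DE 95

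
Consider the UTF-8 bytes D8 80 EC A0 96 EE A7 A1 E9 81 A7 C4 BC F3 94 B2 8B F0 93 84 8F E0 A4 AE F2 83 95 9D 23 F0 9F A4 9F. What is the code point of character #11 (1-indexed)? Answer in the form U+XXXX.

U+1F91F

Offset 0: leading byte 0xD8 = 11011000 → 2-byte char #1 = D8 80.
Offset 2: leading byte 0xEC = 11101100 → 3-byte char #2 = EC A0 96.
Offset 5: leading byte 0xEE = 11101110 → 3-byte char #3 = EE A7 A1.
Offset 8: leading byte 0xE9 = 11101001 → 3-byte char #4 = E9 81 A7.
Offset 11: leading byte 0xC4 = 11000100 → 2-byte char #5 = C4 BC.
Offset 13: leading byte 0xF3 = 11110011 → 4-byte char #6 = F3 94 B2 8B.
Offset 17: leading byte 0xF0 = 11110000 → 4-byte char #7 = F0 93 84 8F.
Offset 21: leading byte 0xE0 = 11100000 → 3-byte char #8 = E0 A4 AE.
Offset 24: leading byte 0xF2 = 11110010 → 4-byte char #9 = F2 83 95 9D.
Offset 28: leading byte 0x23 = 00100011 → 1-byte char #10 = 23.
Offset 29: leading byte 0xF0 = 11110000 → 4-byte char #11 = F0 9F A4 9F.
Leading byte 0xF0 = 11110000 matches 11110xxx → 4-byte sequence.
Byte 1: 0xF0 = 11110000, payload 000 (3 bits).
Byte 2: 0x9F = 10011111 (10xxxxxx ✓), payload 011111.
Byte 3: 0xA4 = 10100100 (10xxxxxx ✓), payload 100100.
Byte 4: 0x9F = 10011111 (10xxxxxx ✓), payload 011111.
Concatenate: 000011111100100011111 = 0x1F91F (21 bits → U+1F91F).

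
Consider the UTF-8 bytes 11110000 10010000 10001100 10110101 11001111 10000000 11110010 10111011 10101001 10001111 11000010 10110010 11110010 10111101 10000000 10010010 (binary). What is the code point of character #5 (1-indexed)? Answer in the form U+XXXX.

Offset 0: leading byte 0xF0 = 11110000 → 4-byte char #1 = F0 90 8C B5.
Offset 4: leading byte 0xCF = 11001111 → 2-byte char #2 = CF 80.
Offset 6: leading byte 0xF2 = 11110010 → 4-byte char #3 = F2 BB A9 8F.
Offset 10: leading byte 0xC2 = 11000010 → 2-byte char #4 = C2 B2.
Offset 12: leading byte 0xF2 = 11110010 → 4-byte char #5 = F2 BD 80 92.
Leading byte 0xF2 = 11110010 matches 11110xxx → 4-byte sequence.
Byte 1: 0xF2 = 11110010, payload 010 (3 bits).
Byte 2: 0xBD = 10111101 (10xxxxxx ✓), payload 111101.
Byte 3: 0x80 = 10000000 (10xxxxxx ✓), payload 000000.
Byte 4: 0x92 = 10010010 (10xxxxxx ✓), payload 010010.
Concatenate: 010111101000000010010 = 0xBD012 (21 bits → U+BD012).

U+BD012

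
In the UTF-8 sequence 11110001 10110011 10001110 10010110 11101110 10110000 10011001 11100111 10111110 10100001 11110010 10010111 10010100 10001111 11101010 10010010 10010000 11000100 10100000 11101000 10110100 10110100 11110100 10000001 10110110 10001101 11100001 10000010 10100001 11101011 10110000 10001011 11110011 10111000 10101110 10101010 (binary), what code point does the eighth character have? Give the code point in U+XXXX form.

U+101D8D

Offset 0: leading byte 0xF1 = 11110001 → 4-byte char #1 = F1 B3 8E 96.
Offset 4: leading byte 0xEE = 11101110 → 3-byte char #2 = EE B0 99.
Offset 7: leading byte 0xE7 = 11100111 → 3-byte char #3 = E7 BE A1.
Offset 10: leading byte 0xF2 = 11110010 → 4-byte char #4 = F2 97 94 8F.
Offset 14: leading byte 0xEA = 11101010 → 3-byte char #5 = EA 92 90.
Offset 17: leading byte 0xC4 = 11000100 → 2-byte char #6 = C4 A0.
Offset 19: leading byte 0xE8 = 11101000 → 3-byte char #7 = E8 B4 B4.
Offset 22: leading byte 0xF4 = 11110100 → 4-byte char #8 = F4 81 B6 8D.
Leading byte 0xF4 = 11110100 matches 11110xxx → 4-byte sequence.
Byte 1: 0xF4 = 11110100, payload 100 (3 bits).
Byte 2: 0x81 = 10000001 (10xxxxxx ✓), payload 000001.
Byte 3: 0xB6 = 10110110 (10xxxxxx ✓), payload 110110.
Byte 4: 0x8D = 10001101 (10xxxxxx ✓), payload 001101.
Concatenate: 100000001110110001101 = 0x101D8D (21 bits → U+101D8D).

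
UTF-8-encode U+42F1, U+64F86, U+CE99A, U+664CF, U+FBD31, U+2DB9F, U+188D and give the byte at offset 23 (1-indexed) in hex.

0x9F

1-indexed offset 23 is 0-indexed offset 22.
U+42F1 → 3-byte form E4 8B B1 at offsets 0–2.
U+64F86 → 4-byte form F1 A4 BE 86 at offsets 3–6.
U+CE99A → 4-byte form F3 8E A6 9A at offsets 7–10.
U+664CF → 4-byte form F1 A6 93 8F at offsets 11–14.
U+FBD31 → 4-byte form F3 BB B4 B1 at offsets 15–18.
U+2DB9F → 4-byte form F0 AD AE 9F at offsets 19–22.
Offset 22 falls in char 6's range; it's byte 4 of F0 AD AE 9F = 0x9F.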